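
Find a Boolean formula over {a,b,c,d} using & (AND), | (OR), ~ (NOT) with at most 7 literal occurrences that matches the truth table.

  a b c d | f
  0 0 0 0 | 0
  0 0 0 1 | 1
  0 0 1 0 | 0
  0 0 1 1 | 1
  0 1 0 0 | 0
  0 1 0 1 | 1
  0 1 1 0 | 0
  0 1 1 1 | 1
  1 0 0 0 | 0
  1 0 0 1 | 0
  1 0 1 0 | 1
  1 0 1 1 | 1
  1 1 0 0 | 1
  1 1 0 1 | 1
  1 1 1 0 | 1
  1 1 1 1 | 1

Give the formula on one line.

  ~a = 1111111100000000
  (~a | b) = 1111111100001111
  ~b = 1111000011110000
  (~b & c) = 0011000000110000
  ((~a | b) | (~b & c)) = 1111111100111111
  (a | d) = 0101010111111111
  (((~a | b) | (~b & c)) & (a | d)) = 0101010100111111

(((~a | b) | (~b & c)) & (a | d))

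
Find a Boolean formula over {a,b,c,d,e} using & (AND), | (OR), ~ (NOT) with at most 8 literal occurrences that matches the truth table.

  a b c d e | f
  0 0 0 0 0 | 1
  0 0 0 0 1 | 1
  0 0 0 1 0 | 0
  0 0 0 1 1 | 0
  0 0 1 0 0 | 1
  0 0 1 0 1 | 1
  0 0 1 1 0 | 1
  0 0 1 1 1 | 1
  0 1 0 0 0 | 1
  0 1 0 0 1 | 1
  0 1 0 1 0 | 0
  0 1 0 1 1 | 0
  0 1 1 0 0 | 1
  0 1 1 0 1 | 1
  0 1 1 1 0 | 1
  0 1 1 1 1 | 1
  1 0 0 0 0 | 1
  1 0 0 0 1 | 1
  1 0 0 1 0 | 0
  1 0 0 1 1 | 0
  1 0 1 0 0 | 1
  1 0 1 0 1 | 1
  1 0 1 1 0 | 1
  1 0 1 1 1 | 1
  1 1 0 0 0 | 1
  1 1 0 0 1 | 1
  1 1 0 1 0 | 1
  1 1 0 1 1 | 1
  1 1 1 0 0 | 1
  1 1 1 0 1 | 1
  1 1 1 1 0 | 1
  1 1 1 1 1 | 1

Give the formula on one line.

  (c | b) = 00001111111111110000111111111111
  (a | c) = 00001111000011111111111111111111
  ((c | b) & (a | c)) = 00001111000011110000111111111111
  ~d = 11001100110011001100110011001100
  (~d | c) = 11001111110011111100111111001111
  (((c | b) & (a | c)) | (~d | c)) = 11001111110011111100111111111111

(((c | b) & (a | c)) | (~d | c))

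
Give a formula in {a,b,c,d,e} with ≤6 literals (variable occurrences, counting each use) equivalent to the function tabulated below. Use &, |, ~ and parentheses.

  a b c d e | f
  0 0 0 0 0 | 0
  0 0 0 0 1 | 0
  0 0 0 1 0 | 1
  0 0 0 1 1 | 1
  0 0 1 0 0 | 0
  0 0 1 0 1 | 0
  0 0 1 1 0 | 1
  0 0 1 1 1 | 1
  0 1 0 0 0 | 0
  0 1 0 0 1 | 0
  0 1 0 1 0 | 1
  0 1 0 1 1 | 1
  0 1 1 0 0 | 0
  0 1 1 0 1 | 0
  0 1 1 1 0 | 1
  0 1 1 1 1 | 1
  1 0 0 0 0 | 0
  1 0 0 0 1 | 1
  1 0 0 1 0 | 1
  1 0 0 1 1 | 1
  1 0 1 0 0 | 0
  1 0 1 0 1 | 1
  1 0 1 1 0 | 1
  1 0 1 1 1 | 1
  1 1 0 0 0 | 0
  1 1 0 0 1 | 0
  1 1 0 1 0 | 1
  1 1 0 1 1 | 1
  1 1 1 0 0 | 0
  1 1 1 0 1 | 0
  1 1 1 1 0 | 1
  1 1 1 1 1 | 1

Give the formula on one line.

  (e & a) = 00000000000000000101010101010101
  ~b = 11111111000000001111111100000000
  ((e & a) & ~b) = 00000000000000000101010100000000
  (((e & a) & ~b) | d) = 00110011001100110111011100110011

(((e & a) & ~b) | d)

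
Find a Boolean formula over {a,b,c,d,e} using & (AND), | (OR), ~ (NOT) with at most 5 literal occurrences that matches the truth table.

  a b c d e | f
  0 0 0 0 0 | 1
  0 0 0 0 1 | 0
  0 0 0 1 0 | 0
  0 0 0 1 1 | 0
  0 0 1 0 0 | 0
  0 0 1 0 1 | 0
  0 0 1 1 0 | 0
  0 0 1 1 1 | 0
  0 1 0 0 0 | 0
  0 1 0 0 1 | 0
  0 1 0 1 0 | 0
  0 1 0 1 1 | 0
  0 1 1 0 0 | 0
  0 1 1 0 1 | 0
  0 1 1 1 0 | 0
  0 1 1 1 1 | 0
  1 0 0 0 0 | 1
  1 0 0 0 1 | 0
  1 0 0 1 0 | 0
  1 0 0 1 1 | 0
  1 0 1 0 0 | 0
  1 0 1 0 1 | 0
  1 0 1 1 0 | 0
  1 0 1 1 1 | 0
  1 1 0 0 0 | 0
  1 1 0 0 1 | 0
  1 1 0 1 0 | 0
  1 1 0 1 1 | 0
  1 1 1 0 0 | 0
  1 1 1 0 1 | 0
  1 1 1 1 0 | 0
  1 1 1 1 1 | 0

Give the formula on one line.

((~c & (~b | c)) & (~d & ~e))

  ~c = 11110000111100001111000011110000
  ~b = 11111111000000001111111100000000
  (~b | c) = 11111111000011111111111100001111
  (~c & (~b | c)) = 11110000000000001111000000000000
  ~d = 11001100110011001100110011001100
  ~e = 10101010101010101010101010101010
  (~d & ~e) = 10001000100010001000100010001000
  ((~c & (~b | c)) & (~d & ~e)) = 10000000000000001000000000000000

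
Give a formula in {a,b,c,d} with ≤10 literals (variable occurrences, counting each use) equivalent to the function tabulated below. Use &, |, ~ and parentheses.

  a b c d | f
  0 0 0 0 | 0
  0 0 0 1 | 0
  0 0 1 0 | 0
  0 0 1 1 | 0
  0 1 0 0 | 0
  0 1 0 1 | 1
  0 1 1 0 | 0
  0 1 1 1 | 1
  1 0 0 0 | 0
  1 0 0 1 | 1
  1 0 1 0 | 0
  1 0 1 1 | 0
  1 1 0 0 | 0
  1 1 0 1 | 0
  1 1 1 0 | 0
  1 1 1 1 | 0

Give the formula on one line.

  ~a = 1111111100000000
  ~b = 1111000011110000
  (~a | ~b) = 1111111111110000
  ~c = 1100110011001100
  (b | ~c) = 1100111111001111
  ((b | ~c) & d) = 0100010101000101
  ((~a | ~b) & ((b | ~c) & d)) = 0100010101000000
  (b & d) = 0000010100000101
  ((b & d) | a) = 0000010111111111
  (((~a | ~b) & ((b | ~c) & d)) & ((b & d) | a)) = 0000010101000000

(((~a | ~b) & ((b | ~c) & d)) & ((b & d) | a))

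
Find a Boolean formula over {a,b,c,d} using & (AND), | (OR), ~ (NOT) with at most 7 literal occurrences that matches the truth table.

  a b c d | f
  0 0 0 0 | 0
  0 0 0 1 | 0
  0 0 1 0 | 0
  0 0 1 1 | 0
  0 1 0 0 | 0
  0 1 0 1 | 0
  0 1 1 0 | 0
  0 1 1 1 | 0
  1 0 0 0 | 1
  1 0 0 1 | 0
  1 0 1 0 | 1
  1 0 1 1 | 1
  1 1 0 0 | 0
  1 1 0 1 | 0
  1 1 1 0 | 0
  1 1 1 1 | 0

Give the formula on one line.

  ~b = 1111000011110000
  (a & ~b) = 0000000011110000
  ~d = 1010101010101010
  (a & ~d) = 0000000010101010
  (~b & (a & ~d)) = 0000000010100000
  ((~b & (a & ~d)) | c) = 0011001110110011
  ((a & ~b) & ((~b & (a & ~d)) | c)) = 0000000010110000

((a & ~b) & ((~b & (a & ~d)) | c))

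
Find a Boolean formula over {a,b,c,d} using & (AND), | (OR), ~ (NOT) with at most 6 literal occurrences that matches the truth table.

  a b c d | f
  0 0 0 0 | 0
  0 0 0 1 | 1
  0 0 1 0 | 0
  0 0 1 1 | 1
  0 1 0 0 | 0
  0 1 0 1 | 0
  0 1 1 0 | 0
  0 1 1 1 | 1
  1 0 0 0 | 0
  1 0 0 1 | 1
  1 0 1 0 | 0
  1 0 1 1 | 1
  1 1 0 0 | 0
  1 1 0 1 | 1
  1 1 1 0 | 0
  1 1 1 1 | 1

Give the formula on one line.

  (a | c) = 0011001111111111
  (b & (a | c)) = 0000001100001111
  ~b = 1111000011110000
  ~d = 1010101010101010
  (~b | ~d) = 1111101011111010
  ((b & (a | c)) | (~b | ~d)) = 1111101111111111
  (((b & (a | c)) | (~b | ~d)) & d) = 0101000101010101

(((b & (a | c)) | (~b | ~d)) & d)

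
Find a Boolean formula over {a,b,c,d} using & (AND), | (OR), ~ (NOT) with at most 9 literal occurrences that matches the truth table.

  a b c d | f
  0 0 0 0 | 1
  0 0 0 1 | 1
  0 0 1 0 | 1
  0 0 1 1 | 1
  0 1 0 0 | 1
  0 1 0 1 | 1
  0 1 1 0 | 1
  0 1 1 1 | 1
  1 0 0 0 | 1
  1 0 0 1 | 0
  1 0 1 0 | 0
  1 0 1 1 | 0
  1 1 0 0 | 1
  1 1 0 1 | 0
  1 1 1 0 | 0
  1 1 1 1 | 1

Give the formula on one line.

(~a | (((b & (c | ~d)) | (~a | ~d)) & (d | ~c)))

  ~a = 1111111100000000
  ~d = 1010101010101010
  (c | ~d) = 1011101110111011
  (b & (c | ~d)) = 0000101100001011
  (~a | ~d) = 1111111110101010
  ((b & (c | ~d)) | (~a | ~d)) = 1111111110101011
  ~c = 1100110011001100
  (d | ~c) = 1101110111011101
  (((b & (c | ~d)) | (~a | ~d)) & (d | ~c)) = 1101110110001001
  (~a | (((b & (c | ~d)) | (~a | ~d)) & (d | ~c))) = 1111111110001001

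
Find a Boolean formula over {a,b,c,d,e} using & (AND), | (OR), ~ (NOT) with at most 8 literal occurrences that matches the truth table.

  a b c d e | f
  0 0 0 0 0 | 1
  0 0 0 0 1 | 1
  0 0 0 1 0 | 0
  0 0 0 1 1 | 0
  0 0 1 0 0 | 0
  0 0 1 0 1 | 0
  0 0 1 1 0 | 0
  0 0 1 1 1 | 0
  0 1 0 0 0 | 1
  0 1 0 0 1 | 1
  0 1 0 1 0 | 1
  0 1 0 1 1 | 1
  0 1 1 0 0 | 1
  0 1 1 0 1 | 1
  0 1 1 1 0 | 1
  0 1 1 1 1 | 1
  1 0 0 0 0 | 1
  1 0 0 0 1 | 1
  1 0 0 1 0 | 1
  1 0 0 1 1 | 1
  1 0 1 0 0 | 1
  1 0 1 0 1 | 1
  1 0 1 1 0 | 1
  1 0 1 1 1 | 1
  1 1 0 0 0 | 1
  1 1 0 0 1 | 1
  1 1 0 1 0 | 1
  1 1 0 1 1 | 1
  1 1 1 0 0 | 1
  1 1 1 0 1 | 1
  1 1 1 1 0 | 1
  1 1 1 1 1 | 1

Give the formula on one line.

((((a | (d | b)) | ~c) & (~b & ~d)) | (b | a))

  (d | b) = 00110011111111110011001111111111
  (a | (d | b)) = 00110011111111111111111111111111
  ~c = 11110000111100001111000011110000
  ((a | (d | b)) | ~c) = 11110011111111111111111111111111
  ~b = 11111111000000001111111100000000
  ~d = 11001100110011001100110011001100
  (~b & ~d) = 11001100000000001100110000000000
  (((a | (d | b)) | ~c) & (~b & ~d)) = 11000000000000001100110000000000
  (b | a) = 00000000111111111111111111111111
  ((((a | (d | b)) | ~c) & (~b & ~d)) | (b | a)) = 11000000111111111111111111111111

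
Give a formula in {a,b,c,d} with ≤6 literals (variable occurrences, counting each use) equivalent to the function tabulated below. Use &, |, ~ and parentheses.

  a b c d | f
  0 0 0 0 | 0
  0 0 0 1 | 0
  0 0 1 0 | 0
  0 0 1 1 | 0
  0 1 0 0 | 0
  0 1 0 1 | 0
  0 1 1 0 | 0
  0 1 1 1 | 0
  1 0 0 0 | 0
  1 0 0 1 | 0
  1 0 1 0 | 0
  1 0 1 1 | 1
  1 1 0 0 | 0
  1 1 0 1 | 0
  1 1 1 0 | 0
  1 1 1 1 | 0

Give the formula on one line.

(d & (c & (a & ~b)))

  ~b = 1111000011110000
  (a & ~b) = 0000000011110000
  (c & (a & ~b)) = 0000000000110000
  (d & (c & (a & ~b))) = 0000000000010000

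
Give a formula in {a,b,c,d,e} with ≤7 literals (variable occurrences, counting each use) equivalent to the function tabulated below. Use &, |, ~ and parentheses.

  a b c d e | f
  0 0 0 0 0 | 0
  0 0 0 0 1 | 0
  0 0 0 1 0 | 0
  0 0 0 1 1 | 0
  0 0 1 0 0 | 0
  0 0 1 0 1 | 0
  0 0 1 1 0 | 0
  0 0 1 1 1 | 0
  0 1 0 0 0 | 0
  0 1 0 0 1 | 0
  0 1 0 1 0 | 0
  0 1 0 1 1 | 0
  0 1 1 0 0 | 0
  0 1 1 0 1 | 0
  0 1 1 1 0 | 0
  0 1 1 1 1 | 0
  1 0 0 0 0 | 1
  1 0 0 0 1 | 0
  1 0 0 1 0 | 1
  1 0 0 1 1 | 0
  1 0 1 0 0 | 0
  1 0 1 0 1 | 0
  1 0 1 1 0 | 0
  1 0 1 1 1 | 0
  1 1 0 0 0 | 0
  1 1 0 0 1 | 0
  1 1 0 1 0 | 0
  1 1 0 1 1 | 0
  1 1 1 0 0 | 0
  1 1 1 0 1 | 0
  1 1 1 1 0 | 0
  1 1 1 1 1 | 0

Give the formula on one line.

  ~e = 10101010101010101010101010101010
  ~b = 11111111000000001111111100000000
  (~e & ~b) = 10101010000000001010101000000000
  ~c = 11110000111100001111000011110000
  (a & ~c) = 00000000000000001111000011110000
  ((~e & ~b) & (a & ~c)) = 00000000000000001010000000000000

((~e & ~b) & (a & ~c))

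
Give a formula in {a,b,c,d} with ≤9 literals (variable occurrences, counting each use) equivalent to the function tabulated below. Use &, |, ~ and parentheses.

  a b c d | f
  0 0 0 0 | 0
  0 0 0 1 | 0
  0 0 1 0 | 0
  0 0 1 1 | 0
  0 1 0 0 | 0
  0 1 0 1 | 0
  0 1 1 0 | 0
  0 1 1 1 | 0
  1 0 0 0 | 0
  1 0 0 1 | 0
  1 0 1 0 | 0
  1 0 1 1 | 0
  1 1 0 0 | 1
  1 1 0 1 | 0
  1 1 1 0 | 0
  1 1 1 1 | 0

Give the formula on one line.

  (b & a) = 0000000000001111
  (d | (b & a)) = 0101010101011111
  (a & c) = 0000000000110011
  ((d | (b & a)) | (a & c)) = 0101010101111111
  (b | a) = 0000111111111111
  (((d | (b & a)) | (a & c)) & (b | a)) = 0000010101111111
  ~d = 1010101010101010
  ~c = 1100110011001100
  (~d & ~c) = 1000100010001000
  ((((d | (b & a)) | (a & c)) & (b | a)) & (~d & ~c)) = 0000000000001000

((((d | (b & a)) | (a & c)) & (b | a)) & (~d & ~c))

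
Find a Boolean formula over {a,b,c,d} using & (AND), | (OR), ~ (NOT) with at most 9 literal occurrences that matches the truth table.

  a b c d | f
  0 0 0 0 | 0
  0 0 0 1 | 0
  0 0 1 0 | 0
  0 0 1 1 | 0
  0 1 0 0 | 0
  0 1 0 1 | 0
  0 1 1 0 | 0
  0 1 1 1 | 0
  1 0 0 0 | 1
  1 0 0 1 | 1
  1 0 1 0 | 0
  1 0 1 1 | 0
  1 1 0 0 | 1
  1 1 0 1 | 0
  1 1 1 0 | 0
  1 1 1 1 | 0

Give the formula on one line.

((~d | (~b & (~c | ~d))) & (a & ~c))

  ~d = 1010101010101010
  ~b = 1111000011110000
  ~c = 1100110011001100
  (~c | ~d) = 1110111011101110
  (~b & (~c | ~d)) = 1110000011100000
  (~d | (~b & (~c | ~d))) = 1110101011101010
  (a & ~c) = 0000000011001100
  ((~d | (~b & (~c | ~d))) & (a & ~c)) = 0000000011001000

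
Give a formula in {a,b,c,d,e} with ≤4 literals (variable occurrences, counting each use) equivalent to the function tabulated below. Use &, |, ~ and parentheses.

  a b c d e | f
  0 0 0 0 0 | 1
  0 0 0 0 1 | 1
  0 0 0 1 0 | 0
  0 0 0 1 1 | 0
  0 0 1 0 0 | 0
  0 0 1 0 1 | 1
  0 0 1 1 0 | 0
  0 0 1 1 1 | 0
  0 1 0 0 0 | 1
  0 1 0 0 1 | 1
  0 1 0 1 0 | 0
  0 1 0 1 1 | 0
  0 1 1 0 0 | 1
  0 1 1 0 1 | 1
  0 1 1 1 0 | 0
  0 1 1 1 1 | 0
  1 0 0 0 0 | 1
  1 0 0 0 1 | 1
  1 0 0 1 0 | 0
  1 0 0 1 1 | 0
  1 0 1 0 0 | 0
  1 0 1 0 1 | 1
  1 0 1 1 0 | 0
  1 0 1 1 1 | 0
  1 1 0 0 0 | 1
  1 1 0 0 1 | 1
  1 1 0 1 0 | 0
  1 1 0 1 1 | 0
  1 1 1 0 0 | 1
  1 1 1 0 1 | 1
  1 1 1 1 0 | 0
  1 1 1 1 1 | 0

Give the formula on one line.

  ~d = 11001100110011001100110011001100
  ~c = 11110000111100001111000011110000
  (~c | e) = 11110101111101011111010111110101
  ((~c | e) | b) = 11110101111111111111010111111111
  (~d & ((~c | e) | b)) = 11000100110011001100010011001100

(~d & ((~c | e) | b))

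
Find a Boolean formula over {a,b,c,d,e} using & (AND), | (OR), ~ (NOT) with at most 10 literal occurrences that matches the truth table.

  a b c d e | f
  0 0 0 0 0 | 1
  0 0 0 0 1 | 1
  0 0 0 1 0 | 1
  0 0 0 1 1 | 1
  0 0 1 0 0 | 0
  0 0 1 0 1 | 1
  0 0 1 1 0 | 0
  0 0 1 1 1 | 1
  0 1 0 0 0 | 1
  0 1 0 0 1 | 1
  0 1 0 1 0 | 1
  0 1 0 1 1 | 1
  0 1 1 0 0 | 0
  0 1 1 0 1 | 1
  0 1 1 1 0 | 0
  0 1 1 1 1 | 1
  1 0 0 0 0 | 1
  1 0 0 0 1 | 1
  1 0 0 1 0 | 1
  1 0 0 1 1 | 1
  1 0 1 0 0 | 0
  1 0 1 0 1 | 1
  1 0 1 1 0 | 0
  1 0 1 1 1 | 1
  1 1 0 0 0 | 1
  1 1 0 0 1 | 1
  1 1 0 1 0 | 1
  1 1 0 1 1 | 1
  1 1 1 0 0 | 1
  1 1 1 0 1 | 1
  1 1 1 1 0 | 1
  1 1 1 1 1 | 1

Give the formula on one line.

  ~c = 11110000111100001111000011110000
  (~c & d) = 00110000001100000011000000110000
  (b | (~c & d)) = 00110000111111110011000011111111
  (a & (b | (~c & d))) = 00000000000000000011000011111111
  (c & e) = 00000101000001010000010100000101
  (~c | (c & e)) = 11110101111101011111010111110101
  ((a & (b | (~c & d))) | (~c | (c & e))) = 11110101111101011111010111111111

((a & (b | (~c & d))) | (~c | (c & e)))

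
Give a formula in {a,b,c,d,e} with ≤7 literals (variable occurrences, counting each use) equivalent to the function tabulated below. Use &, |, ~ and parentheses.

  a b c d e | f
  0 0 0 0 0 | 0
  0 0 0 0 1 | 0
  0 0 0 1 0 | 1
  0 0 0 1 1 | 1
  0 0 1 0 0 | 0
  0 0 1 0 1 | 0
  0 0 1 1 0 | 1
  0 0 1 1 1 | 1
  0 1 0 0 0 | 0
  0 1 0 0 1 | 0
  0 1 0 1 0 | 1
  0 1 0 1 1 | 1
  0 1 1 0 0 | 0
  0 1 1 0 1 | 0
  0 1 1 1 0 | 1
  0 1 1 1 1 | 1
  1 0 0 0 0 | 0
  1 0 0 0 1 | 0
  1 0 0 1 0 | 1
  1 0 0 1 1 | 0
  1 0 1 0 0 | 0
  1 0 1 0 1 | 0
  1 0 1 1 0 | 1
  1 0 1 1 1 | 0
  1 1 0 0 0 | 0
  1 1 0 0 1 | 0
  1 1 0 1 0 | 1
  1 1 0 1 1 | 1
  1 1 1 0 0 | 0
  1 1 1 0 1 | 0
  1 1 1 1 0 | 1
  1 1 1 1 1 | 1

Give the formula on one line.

  ~e = 10101010101010101010101010101010
  (d & ~e) = 00100010001000100010001000100010
  ~a = 11111111111111110000000000000000
  ((d & ~e) | ~a) = 11111111111111110010001000100010
  (b | ((d & ~e) | ~a)) = 11111111111111110010001011111111
  ((b | ((d & ~e) | ~a)) & d) = 00110011001100110010001000110011

((b | ((d & ~e) | ~a)) & d)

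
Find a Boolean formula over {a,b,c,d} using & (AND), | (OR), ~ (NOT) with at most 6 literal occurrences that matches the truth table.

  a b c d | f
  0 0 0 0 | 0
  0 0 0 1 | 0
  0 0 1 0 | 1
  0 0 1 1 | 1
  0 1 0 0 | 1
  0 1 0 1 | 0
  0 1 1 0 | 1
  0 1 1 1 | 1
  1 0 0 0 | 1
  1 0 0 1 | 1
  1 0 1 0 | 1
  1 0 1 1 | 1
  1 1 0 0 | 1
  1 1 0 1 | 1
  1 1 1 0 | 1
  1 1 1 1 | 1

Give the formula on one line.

  ~d = 1010101010101010
  ~a = 1111111100000000
  (~d & ~a) = 1010101000000000
  (b & (~d & ~a)) = 0000101000000000
  (c | (b & (~d & ~a))) = 0011101100110011
  ((c | (b & (~d & ~a))) | a) = 0011101111111111

((c | (b & (~d & ~a))) | a)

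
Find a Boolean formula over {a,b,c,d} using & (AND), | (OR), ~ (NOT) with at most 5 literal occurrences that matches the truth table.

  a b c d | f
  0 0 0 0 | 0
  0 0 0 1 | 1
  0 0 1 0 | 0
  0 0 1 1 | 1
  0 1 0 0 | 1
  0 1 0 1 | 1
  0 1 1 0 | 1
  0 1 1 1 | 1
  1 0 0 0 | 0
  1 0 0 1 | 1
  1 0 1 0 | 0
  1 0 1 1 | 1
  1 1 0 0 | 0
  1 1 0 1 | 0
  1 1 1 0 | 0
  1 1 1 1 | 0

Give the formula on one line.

  ~b = 1111000011110000
  (~b & d) = 0101000001010000
  ~a = 1111111100000000
  (~a & b) = 0000111100000000
  ((~b & d) | (~a & b)) = 0101111101010000

((~b & d) | (~a & b))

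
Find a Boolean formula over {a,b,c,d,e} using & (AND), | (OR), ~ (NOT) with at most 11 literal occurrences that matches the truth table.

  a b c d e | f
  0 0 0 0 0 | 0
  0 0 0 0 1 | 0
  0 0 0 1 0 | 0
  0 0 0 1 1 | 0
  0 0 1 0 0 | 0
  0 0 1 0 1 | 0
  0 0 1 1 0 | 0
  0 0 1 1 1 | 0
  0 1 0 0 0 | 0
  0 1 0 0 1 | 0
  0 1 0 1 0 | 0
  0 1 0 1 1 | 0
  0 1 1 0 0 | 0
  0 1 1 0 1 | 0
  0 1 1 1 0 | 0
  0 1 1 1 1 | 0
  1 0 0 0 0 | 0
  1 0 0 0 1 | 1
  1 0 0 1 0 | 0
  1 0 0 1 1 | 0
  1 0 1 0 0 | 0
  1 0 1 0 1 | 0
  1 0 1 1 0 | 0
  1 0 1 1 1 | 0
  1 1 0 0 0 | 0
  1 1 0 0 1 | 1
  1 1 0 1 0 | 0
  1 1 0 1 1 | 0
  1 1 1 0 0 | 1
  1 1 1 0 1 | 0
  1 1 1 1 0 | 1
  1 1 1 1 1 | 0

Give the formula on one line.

(((~c | ~e) & (c | ~d)) & (a & ((c & b) | e)))

  ~c = 11110000111100001111000011110000
  ~e = 10101010101010101010101010101010
  (~c | ~e) = 11111010111110101111101011111010
  ~d = 11001100110011001100110011001100
  (c | ~d) = 11001111110011111100111111001111
  ((~c | ~e) & (c | ~d)) = 11001010110010101100101011001010
  (c & b) = 00000000000011110000000000001111
  ((c & b) | e) = 01010101010111110101010101011111
  (a & ((c & b) | e)) = 00000000000000000101010101011111
  (((~c | ~e) & (c | ~d)) & (a & ((c & b) | e))) = 00000000000000000100000001001010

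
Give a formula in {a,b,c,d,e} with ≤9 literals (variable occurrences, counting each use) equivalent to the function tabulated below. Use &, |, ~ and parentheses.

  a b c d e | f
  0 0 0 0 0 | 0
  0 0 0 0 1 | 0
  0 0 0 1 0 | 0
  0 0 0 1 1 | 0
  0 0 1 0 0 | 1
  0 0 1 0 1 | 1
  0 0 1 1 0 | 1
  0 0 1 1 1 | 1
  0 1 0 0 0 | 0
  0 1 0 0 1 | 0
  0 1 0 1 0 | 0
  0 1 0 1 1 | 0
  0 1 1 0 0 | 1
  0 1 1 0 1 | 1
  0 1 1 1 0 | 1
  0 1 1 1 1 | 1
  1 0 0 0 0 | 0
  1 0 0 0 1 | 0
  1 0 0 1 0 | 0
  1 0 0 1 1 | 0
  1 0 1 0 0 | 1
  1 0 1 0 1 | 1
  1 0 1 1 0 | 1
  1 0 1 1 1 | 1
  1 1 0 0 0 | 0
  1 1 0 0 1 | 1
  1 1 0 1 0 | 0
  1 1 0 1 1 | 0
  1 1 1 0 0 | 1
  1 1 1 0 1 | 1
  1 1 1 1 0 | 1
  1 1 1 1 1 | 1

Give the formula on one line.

  ~d = 11001100110011001100110011001100
  (b & ~d) = 00000000110011000000000011001100
  ~e = 10101010101010101010101010101010
  (~e | a) = 10101010101010101111111111111111
  ((b & ~d) & (~e | a)) = 00000000100010000000000011001100
  (((b & ~d) & (~e | a)) & e) = 00000000000000000000000001000100
  (c | (((b & ~d) & (~e | a)) & e)) = 00001111000011110000111101001111

(c | (((b & ~d) & (~e | a)) & e))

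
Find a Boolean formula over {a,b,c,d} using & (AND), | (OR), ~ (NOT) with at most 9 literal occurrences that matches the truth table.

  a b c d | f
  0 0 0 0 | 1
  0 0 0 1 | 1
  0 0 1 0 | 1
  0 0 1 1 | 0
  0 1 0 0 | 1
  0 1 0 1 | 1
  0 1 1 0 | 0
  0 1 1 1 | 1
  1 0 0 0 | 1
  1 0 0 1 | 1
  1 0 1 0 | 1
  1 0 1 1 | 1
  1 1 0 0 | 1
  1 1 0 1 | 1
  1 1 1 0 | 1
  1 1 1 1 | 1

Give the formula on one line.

((~c | a) | (((~c | (b & c)) | ~d) & (~b | d)))

  ~c = 1100110011001100
  (~c | a) = 1100110011111111
  (b & c) = 0000001100000011
  (~c | (b & c)) = 1100111111001111
  ~d = 1010101010101010
  ((~c | (b & c)) | ~d) = 1110111111101111
  ~b = 1111000011110000
  (~b | d) = 1111010111110101
  (((~c | (b & c)) | ~d) & (~b | d)) = 1110010111100101
  ((~c | a) | (((~c | (b & c)) | ~d) & (~b | d))) = 1110110111111111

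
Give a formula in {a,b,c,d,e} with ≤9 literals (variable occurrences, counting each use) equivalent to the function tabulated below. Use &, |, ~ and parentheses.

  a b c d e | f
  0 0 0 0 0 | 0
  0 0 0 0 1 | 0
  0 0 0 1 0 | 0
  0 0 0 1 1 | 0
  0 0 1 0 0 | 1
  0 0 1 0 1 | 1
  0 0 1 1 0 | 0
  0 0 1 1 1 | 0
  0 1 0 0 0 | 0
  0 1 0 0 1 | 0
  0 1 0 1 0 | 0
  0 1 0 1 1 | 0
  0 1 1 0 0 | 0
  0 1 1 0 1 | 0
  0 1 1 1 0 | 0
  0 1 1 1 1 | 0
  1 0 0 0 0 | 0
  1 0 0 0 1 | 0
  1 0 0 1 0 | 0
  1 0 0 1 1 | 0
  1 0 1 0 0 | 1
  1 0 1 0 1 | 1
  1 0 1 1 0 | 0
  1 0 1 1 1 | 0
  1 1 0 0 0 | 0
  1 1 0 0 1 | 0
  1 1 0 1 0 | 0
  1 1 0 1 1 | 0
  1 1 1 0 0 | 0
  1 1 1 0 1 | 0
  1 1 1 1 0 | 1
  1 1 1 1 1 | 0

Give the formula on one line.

((((~d | (b & a)) | ~c) & ((~d & ~b) | (d & ~e))) & c)

  ~d = 11001100110011001100110011001100
  (b & a) = 00000000000000000000000011111111
  (~d | (b & a)) = 11001100110011001100110011111111
  ~c = 11110000111100001111000011110000
  ((~d | (b & a)) | ~c) = 11111100111111001111110011111111
  ~b = 11111111000000001111111100000000
  (~d & ~b) = 11001100000000001100110000000000
  ~e = 10101010101010101010101010101010
  (d & ~e) = 00100010001000100010001000100010
  ((~d & ~b) | (d & ~e)) = 11101110001000101110111000100010
  (((~d | (b & a)) | ~c) & ((~d & ~b) | (d & ~e))) = 11101100001000001110110000100010
  ((((~d | (b & a)) | ~c) & ((~d & ~b) | (d & ~e))) & c) = 00001100000000000000110000000010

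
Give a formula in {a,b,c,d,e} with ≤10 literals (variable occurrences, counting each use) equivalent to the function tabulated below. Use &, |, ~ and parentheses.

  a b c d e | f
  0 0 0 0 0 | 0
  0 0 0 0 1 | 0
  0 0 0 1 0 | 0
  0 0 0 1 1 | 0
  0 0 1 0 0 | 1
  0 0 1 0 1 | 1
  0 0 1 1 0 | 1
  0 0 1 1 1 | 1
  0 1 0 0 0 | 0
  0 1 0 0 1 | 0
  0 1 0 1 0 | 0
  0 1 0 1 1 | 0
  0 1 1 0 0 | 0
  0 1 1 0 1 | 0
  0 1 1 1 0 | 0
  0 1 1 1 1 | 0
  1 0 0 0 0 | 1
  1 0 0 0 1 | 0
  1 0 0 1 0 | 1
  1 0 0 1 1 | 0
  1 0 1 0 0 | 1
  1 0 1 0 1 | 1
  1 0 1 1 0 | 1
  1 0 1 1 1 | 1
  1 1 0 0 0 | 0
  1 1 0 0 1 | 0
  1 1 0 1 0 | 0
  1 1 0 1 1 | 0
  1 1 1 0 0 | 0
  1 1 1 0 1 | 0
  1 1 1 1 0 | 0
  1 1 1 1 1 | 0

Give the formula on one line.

  ~b = 11111111000000001111111100000000
  (a | c) = 00001111000011111111111111111111
  ~c = 11110000111100001111000011110000
  ~d = 11001100110011001100110011001100
  (a | ~d) = 11001100110011001111111111111111
  ((a | ~d) & e) = 01000100010001000101010101010101
  (~c & ((a | ~d) & e)) = 01000000010000000101000001010000
  ((a | c) | (~c & ((a | ~d) & e))) = 01001111010011111111111111111111
  ~e = 10101010101010101010101010101010
  (((a | c) | (~c & ((a | ~d) & e))) & ~e) = 00001010000010101010101010101010
  (c | (((a | c) | (~c & ((a | ~d) & e))) & ~e)) = 00001111000011111010111110101111
  (~b & (c | (((a | c) | (~c & ((a | ~d) & e))) & ~e))) = 00001111000000001010111100000000

(~b & (c | (((a | c) | (~c & ((a | ~d) & e))) & ~e)))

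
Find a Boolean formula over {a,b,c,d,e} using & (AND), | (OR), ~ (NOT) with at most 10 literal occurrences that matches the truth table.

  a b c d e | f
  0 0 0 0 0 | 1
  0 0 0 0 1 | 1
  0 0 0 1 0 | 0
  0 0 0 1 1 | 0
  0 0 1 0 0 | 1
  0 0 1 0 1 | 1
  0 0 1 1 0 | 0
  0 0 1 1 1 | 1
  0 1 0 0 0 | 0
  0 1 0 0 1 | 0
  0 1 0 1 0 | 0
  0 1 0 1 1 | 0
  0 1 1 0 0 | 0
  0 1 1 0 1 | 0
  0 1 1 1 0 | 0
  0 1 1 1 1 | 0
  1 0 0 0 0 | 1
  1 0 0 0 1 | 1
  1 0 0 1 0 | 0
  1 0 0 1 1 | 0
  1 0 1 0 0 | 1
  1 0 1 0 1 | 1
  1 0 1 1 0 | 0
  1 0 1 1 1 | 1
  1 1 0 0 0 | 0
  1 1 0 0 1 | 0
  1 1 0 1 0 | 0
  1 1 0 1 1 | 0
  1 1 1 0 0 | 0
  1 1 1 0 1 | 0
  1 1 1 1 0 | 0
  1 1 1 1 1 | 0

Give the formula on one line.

(((e & c) | ((~d & e) | (~b & ~d))) & ~b)

  (e & c) = 00000101000001010000010100000101
  ~d = 11001100110011001100110011001100
  (~d & e) = 01000100010001000100010001000100
  ~b = 11111111000000001111111100000000
  (~b & ~d) = 11001100000000001100110000000000
  ((~d & e) | (~b & ~d)) = 11001100010001001100110001000100
  ((e & c) | ((~d & e) | (~b & ~d))) = 11001101010001011100110101000101
  (((e & c) | ((~d & e) | (~b & ~d))) & ~b) = 11001101000000001100110100000000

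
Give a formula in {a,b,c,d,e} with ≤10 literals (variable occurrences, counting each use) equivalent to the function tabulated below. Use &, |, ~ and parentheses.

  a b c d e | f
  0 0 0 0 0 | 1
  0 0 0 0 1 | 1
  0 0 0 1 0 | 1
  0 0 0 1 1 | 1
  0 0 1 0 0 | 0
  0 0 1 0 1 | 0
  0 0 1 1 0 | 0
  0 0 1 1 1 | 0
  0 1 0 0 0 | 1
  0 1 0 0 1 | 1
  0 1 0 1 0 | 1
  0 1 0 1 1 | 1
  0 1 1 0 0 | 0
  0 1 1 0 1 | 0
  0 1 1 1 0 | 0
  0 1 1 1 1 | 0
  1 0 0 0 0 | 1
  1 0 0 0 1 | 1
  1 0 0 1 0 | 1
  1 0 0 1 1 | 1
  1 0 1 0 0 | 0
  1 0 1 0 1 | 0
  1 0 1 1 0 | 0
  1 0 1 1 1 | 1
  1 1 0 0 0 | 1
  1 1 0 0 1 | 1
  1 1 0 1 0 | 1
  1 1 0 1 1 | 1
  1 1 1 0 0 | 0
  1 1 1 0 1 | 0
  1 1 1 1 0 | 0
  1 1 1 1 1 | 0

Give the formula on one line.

(((e & a) | ~c) & (~c | ((e & (~b & d)) & c)))

  (e & a) = 00000000000000000101010101010101
  ~c = 11110000111100001111000011110000
  ((e & a) | ~c) = 11110000111100001111010111110101
  ~b = 11111111000000001111111100000000
  (~b & d) = 00110011000000000011001100000000
  (e & (~b & d)) = 00010001000000000001000100000000
  ((e & (~b & d)) & c) = 00000001000000000000000100000000
  (~c | ((e & (~b & d)) & c)) = 11110001111100001111000111110000
  (((e & a) | ~c) & (~c | ((e & (~b & d)) & c))) = 11110000111100001111000111110000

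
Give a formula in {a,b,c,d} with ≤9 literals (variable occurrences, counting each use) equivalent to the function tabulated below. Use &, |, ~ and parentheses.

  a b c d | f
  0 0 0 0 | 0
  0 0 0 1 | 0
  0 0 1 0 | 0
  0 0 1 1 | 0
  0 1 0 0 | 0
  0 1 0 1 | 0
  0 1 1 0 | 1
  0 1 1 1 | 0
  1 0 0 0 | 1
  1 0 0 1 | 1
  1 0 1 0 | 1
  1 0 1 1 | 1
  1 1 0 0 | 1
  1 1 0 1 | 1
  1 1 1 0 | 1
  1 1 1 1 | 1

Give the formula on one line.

((a | ((c | d) & (~d | a))) & (a | ((~b | c) & b)))

  (c | d) = 0111011101110111
  ~d = 1010101010101010
  (~d | a) = 1010101011111111
  ((c | d) & (~d | a)) = 0010001001110111
  (a | ((c | d) & (~d | a))) = 0010001011111111
  ~b = 1111000011110000
  (~b | c) = 1111001111110011
  ((~b | c) & b) = 0000001100000011
  (a | ((~b | c) & b)) = 0000001111111111
  ((a | ((c | d) & (~d | a))) & (a | ((~b | c) & b))) = 0000001011111111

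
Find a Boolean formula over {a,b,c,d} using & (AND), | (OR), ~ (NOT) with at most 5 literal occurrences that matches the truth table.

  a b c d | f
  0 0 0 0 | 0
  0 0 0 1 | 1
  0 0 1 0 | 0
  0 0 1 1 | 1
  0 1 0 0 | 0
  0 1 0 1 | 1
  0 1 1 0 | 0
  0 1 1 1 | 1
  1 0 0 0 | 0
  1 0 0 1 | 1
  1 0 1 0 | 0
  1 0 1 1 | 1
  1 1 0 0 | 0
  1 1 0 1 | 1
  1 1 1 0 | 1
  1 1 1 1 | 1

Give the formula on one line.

  (c & b) = 0000001100000011
  ((c & b) & a) = 0000000000000011
  (d | ((c & b) & a)) = 0101010101010111

(d | ((c & b) & a))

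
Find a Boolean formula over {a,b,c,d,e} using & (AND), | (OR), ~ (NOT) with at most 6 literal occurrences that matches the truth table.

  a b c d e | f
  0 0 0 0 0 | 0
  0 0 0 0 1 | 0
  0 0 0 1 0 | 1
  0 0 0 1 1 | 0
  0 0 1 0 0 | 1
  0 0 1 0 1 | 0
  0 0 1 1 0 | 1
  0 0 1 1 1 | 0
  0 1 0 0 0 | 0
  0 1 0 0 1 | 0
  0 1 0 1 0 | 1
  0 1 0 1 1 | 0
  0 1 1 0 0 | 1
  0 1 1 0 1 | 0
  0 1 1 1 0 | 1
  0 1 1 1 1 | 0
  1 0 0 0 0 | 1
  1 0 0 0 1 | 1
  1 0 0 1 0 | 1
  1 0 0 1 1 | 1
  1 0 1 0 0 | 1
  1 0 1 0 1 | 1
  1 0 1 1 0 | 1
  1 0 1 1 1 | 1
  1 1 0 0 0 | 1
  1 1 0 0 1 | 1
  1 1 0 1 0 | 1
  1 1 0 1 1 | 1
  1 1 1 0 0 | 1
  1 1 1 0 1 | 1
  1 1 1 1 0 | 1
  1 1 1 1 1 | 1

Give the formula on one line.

(((~e | a) & (c | d)) | a)

  ~e = 10101010101010101010101010101010
  (~e | a) = 10101010101010101111111111111111
  (c | d) = 00111111001111110011111100111111
  ((~e | a) & (c | d)) = 00101010001010100011111100111111
  (((~e | a) & (c | d)) | a) = 00101010001010101111111111111111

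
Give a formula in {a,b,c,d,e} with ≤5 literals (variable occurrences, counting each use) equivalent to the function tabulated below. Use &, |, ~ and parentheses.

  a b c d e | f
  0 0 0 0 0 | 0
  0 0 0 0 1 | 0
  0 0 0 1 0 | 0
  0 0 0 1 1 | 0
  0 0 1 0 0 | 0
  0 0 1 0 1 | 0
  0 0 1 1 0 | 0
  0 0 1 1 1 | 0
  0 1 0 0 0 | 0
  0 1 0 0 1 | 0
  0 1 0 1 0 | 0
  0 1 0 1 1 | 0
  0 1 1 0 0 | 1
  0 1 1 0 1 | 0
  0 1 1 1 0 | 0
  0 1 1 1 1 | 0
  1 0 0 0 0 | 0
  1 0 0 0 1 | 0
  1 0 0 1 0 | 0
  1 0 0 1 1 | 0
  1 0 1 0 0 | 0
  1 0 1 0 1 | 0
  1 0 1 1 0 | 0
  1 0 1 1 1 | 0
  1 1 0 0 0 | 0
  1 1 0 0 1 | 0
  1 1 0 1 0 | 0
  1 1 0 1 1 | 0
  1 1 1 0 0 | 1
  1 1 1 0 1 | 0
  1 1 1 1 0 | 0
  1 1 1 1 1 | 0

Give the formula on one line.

((c & (~e & b)) & ~d)

  ~e = 10101010101010101010101010101010
  (~e & b) = 00000000101010100000000010101010
  (c & (~e & b)) = 00000000000010100000000000001010
  ~d = 11001100110011001100110011001100
  ((c & (~e & b)) & ~d) = 00000000000010000000000000001000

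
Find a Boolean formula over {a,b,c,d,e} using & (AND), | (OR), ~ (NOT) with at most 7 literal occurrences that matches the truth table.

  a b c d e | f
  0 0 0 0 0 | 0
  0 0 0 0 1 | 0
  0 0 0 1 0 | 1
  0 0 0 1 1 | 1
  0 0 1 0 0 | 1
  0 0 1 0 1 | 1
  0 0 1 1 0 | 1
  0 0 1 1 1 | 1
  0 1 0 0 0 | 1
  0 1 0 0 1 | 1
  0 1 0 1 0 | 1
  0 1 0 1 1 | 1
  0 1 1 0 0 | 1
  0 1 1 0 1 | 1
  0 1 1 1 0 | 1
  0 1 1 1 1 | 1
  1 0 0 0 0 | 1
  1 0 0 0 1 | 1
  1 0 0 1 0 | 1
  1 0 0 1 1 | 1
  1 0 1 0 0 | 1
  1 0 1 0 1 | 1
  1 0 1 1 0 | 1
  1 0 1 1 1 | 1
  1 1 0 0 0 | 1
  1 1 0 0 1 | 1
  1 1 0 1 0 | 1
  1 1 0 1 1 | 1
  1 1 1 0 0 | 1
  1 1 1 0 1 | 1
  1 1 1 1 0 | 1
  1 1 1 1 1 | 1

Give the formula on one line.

((b | d) | ((a & (~d | (b | e))) | c))

  (b | d) = 00110011111111110011001111111111
  ~d = 11001100110011001100110011001100
  (b | e) = 01010101111111110101010111111111
  (~d | (b | e)) = 11011101111111111101110111111111
  (a & (~d | (b | e))) = 00000000000000001101110111111111
  ((a & (~d | (b | e))) | c) = 00001111000011111101111111111111
  ((b | d) | ((a & (~d | (b | e))) | c)) = 00111111111111111111111111111111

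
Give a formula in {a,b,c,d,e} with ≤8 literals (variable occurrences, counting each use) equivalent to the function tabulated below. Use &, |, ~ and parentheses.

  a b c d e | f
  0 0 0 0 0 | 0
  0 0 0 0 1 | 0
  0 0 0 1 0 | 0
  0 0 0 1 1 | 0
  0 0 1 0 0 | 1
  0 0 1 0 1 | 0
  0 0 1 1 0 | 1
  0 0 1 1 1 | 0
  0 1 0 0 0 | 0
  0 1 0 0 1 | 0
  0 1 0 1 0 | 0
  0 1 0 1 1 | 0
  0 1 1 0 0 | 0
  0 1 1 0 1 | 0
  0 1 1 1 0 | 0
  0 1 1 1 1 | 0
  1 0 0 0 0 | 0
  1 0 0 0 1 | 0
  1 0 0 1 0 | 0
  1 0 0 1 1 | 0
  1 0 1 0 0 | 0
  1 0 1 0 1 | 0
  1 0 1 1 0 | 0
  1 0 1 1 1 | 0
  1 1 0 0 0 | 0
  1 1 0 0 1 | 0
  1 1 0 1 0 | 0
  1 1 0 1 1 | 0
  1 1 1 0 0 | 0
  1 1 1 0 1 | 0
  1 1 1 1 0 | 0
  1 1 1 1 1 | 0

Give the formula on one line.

  ~a = 11111111111111110000000000000000
  ~e = 10101010101010101010101010101010
  (a | ~e) = 10101010101010101111111111111111
  ~c = 11110000111100001111000011110000
  (~c & e) = 01010000010100000101000001010000
  ((a | ~e) | (~c & e)) = 11111010111110101111111111111111
  (~a & ((a | ~e) | (~c & e))) = 11111010111110100000000000000000
  ~b = 11111111000000001111111100000000
  (c & ~b) = 00001111000000000000111100000000
  ((~a & ((a | ~e) | (~c & e))) & (c & ~b)) = 00001010000000000000000000000000

((~a & ((a | ~e) | (~c & e))) & (c & ~b))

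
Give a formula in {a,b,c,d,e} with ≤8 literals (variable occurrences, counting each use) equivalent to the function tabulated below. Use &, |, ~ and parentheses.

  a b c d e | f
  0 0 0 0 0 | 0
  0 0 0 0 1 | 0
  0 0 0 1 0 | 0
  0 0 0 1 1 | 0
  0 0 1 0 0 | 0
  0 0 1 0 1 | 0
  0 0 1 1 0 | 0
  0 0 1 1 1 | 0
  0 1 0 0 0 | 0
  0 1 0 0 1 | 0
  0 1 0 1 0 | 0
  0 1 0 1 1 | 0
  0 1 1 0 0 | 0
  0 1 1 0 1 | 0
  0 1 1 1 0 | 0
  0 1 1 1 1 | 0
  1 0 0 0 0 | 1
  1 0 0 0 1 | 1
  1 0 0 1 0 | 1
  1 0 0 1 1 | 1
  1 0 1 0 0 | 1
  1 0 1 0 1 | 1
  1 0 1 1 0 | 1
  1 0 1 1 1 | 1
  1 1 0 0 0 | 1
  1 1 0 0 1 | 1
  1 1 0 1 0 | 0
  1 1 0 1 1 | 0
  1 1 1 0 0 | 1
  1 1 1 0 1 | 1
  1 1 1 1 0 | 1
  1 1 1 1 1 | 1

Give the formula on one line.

((((~b | (~d & ~c)) | ~d) | (~a | c)) & a)

  ~b = 11111111000000001111111100000000
  ~d = 11001100110011001100110011001100
  ~c = 11110000111100001111000011110000
  (~d & ~c) = 11000000110000001100000011000000
  (~b | (~d & ~c)) = 11111111110000001111111111000000
  ((~b | (~d & ~c)) | ~d) = 11111111110011001111111111001100
  ~a = 11111111111111110000000000000000
  (~a | c) = 11111111111111110000111100001111
  (((~b | (~d & ~c)) | ~d) | (~a | c)) = 11111111111111111111111111001111
  ((((~b | (~d & ~c)) | ~d) | (~a | c)) & a) = 00000000000000001111111111001111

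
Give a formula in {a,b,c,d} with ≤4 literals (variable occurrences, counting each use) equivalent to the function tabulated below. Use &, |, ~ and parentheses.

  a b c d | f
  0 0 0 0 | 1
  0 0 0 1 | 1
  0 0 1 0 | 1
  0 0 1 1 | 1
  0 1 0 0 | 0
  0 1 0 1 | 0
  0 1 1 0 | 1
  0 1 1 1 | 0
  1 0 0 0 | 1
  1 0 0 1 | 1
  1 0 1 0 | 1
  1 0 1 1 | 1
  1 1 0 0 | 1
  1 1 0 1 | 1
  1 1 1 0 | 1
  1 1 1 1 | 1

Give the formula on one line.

(((c & ~d) | a) | ~b)

  ~d = 1010101010101010
  (c & ~d) = 0010001000100010
  ((c & ~d) | a) = 0010001011111111
  ~b = 1111000011110000
  (((c & ~d) | a) | ~b) = 1111001011111111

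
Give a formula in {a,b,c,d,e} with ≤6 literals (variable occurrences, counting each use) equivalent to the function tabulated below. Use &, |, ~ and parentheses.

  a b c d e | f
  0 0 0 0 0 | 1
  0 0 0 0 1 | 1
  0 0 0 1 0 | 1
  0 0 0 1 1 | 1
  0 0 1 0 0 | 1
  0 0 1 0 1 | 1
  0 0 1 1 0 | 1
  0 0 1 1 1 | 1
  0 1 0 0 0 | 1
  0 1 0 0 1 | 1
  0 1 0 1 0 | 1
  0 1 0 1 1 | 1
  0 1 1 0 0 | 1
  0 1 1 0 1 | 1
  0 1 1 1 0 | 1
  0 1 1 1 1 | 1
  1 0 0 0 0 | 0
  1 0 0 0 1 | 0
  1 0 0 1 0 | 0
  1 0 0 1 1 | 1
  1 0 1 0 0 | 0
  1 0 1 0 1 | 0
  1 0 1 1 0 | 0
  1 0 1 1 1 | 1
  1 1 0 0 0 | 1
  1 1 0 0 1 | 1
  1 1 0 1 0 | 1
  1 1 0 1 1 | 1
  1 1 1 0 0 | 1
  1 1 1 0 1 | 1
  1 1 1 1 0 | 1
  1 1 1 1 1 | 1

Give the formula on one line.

(~a | ((d & e) | b))

  ~a = 11111111111111110000000000000000
  (d & e) = 00010001000100010001000100010001
  ((d & e) | b) = 00010001111111110001000111111111
  (~a | ((d & e) | b)) = 11111111111111110001000111111111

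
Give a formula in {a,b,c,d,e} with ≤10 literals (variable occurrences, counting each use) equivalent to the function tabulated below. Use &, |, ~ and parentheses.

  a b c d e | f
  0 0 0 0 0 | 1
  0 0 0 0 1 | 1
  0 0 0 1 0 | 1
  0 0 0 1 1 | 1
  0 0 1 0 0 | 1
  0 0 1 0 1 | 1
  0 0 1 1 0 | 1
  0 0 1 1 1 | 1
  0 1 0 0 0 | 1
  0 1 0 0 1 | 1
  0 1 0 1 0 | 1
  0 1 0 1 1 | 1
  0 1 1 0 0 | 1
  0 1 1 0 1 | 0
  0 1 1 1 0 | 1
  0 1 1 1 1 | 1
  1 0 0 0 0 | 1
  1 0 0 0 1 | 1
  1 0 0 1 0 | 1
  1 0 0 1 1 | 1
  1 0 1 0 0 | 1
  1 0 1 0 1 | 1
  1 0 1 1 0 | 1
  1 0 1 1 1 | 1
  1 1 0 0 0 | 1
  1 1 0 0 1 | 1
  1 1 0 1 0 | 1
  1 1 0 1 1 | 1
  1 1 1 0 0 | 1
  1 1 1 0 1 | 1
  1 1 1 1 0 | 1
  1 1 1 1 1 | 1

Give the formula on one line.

(((~c | (~d & a)) | (~b | (c & a))) | ((d | a) | ~e))

  ~c = 11110000111100001111000011110000
  ~d = 11001100110011001100110011001100
  (~d & a) = 00000000000000001100110011001100
  (~c | (~d & a)) = 11110000111100001111110011111100
  ~b = 11111111000000001111111100000000
  (c & a) = 00000000000000000000111100001111
  (~b | (c & a)) = 11111111000000001111111100001111
  ((~c | (~d & a)) | (~b | (c & a))) = 11111111111100001111111111111111
  (d | a) = 00110011001100111111111111111111
  ~e = 10101010101010101010101010101010
  ((d | a) | ~e) = 10111011101110111111111111111111
  (((~c | (~d & a)) | (~b | (c & a))) | ((d | a) | ~e)) = 11111111111110111111111111111111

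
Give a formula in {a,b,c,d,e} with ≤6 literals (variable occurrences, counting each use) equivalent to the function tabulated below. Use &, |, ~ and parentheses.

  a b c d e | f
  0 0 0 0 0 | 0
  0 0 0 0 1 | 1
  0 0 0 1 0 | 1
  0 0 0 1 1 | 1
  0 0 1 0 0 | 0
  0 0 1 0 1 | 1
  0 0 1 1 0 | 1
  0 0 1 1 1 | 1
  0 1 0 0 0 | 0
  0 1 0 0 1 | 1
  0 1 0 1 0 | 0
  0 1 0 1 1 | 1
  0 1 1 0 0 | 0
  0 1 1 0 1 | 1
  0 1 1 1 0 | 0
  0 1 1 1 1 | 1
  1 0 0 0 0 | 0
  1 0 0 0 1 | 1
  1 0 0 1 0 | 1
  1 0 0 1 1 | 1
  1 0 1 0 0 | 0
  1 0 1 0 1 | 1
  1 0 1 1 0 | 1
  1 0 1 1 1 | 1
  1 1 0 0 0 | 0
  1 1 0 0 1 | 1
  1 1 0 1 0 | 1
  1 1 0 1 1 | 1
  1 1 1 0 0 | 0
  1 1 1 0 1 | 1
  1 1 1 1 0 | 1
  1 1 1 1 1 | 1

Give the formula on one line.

  ~b = 11111111000000001111111100000000
  (a | ~b) = 11111111000000001111111111111111
  ((a | ~b) & d) = 00110011000000000011001100110011
  (e | ((a | ~b) & d)) = 01110111010101010111011101110111

(e | ((a | ~b) & d))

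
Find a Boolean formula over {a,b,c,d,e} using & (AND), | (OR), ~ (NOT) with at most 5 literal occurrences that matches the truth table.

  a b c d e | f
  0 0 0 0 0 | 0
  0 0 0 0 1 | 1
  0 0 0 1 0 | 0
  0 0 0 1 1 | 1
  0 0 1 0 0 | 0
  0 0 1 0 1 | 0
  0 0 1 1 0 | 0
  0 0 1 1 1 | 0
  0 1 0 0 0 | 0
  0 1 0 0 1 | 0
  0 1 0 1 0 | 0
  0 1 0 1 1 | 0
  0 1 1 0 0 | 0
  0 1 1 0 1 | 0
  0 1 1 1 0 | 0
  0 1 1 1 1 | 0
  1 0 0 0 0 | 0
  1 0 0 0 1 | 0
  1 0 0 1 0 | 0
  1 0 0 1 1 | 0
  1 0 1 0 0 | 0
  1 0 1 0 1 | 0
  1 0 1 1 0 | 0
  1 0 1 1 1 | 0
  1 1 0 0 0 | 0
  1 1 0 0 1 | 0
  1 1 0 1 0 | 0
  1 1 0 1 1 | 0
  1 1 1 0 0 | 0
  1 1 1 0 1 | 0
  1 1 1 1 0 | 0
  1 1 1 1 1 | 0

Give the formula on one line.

((~b & ~c) & (~a & e))

  ~b = 11111111000000001111111100000000
  ~c = 11110000111100001111000011110000
  (~b & ~c) = 11110000000000001111000000000000
  ~a = 11111111111111110000000000000000
  (~a & e) = 01010101010101010000000000000000
  ((~b & ~c) & (~a & e)) = 01010000000000000000000000000000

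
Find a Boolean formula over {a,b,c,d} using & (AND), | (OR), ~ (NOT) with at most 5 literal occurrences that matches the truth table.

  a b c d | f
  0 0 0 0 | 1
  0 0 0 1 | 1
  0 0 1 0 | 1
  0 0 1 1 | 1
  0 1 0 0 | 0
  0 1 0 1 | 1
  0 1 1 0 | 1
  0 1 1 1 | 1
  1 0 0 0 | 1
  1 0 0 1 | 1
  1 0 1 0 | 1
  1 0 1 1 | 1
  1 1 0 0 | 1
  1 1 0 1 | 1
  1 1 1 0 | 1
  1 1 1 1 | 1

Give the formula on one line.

(((d & b) | ~b) | (c | a))

  (d & b) = 0000010100000101
  ~b = 1111000011110000
  ((d & b) | ~b) = 1111010111110101
  (c | a) = 0011001111111111
  (((d & b) | ~b) | (c | a)) = 1111011111111111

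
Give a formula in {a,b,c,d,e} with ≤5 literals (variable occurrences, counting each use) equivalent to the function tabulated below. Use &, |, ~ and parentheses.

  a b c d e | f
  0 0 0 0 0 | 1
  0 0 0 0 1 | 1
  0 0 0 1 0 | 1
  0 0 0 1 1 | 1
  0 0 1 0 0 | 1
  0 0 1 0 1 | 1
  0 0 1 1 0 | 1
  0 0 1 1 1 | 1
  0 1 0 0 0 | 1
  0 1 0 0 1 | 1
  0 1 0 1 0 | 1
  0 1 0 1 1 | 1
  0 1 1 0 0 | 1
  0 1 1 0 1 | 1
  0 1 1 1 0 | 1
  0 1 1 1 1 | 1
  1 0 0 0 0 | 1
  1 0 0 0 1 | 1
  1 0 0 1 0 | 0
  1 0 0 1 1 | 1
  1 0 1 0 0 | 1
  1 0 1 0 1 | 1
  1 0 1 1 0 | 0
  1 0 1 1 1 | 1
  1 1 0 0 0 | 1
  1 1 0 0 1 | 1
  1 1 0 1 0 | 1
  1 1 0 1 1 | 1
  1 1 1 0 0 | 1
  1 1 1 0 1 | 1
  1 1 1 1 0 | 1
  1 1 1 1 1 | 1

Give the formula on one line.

((~d | ~a) | (e | (b & a)))

  ~d = 11001100110011001100110011001100
  ~a = 11111111111111110000000000000000
  (~d | ~a) = 11111111111111111100110011001100
  (b & a) = 00000000000000000000000011111111
  (e | (b & a)) = 01010101010101010101010111111111
  ((~d | ~a) | (e | (b & a))) = 11111111111111111101110111111111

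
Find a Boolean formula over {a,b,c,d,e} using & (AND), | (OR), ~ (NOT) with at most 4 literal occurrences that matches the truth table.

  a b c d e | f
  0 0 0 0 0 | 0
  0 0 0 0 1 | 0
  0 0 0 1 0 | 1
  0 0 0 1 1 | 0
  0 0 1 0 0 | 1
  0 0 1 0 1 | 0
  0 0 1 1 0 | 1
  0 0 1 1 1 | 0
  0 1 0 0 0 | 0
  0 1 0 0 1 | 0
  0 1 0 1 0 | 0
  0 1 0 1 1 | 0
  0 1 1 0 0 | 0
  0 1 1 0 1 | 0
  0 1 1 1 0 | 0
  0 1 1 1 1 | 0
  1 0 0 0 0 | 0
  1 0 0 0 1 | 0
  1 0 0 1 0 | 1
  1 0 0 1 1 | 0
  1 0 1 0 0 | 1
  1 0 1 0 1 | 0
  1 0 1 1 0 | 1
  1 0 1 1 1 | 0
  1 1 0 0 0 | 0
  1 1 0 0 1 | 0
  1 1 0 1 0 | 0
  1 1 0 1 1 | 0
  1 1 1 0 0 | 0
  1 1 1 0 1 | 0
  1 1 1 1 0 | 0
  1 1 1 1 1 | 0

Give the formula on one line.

(~e & ((d | c) & ~b))

  ~e = 10101010101010101010101010101010
  (d | c) = 00111111001111110011111100111111
  ~b = 11111111000000001111111100000000
  ((d | c) & ~b) = 00111111000000000011111100000000
  (~e & ((d | c) & ~b)) = 00101010000000000010101000000000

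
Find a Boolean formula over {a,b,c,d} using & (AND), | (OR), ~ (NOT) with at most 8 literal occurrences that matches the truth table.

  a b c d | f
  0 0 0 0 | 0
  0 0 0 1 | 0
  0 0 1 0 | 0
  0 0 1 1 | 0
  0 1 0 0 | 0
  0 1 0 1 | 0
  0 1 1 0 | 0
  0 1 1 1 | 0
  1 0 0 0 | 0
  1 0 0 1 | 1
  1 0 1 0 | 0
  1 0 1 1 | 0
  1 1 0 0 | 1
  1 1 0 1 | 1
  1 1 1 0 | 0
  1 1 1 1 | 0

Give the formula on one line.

((((c | d) | b) | ~a) & (a & ~c))

  (c | d) = 0111011101110111
  ((c | d) | b) = 0111111101111111
  ~a = 1111111100000000
  (((c | d) | b) | ~a) = 1111111101111111
  ~c = 1100110011001100
  (a & ~c) = 0000000011001100
  ((((c | d) | b) | ~a) & (a & ~c)) = 0000000001001100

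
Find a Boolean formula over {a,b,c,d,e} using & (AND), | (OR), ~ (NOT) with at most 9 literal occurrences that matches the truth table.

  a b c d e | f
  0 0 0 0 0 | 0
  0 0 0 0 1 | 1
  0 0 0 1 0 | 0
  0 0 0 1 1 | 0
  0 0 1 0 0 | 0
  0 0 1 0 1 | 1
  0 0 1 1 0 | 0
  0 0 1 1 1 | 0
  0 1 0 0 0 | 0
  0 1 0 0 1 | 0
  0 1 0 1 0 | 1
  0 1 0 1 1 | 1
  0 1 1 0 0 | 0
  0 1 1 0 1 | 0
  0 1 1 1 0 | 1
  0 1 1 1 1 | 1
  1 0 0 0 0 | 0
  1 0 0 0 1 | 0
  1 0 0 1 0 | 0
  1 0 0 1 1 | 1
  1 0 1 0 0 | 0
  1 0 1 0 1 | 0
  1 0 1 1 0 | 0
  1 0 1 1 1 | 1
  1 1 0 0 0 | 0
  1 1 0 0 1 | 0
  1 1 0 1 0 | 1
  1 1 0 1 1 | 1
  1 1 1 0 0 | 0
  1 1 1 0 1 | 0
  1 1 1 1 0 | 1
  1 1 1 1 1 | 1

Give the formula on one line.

  ~d = 11001100110011001100110011001100
  ~a = 11111111111111110000000000000000
  (e & ~a) = 01010101010101010000000000000000
  (~d & (e & ~a)) = 01000100010001000000000000000000
  ~b = 11111111000000001111111100000000
  ((~d & (e & ~a)) & ~b) = 01000100000000000000000000000000
  (e & a) = 00000000000000000101010101010101
  ((e & a) | b) = 00000000111111110101010111111111
  (((e & a) | b) & d) = 00000000001100110001000100110011
  (((~d & (e & ~a)) & ~b) | (((e & a) | b) & d)) = 01000100001100110001000100110011

(((~d & (e & ~a)) & ~b) | (((e & a) | b) & d))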